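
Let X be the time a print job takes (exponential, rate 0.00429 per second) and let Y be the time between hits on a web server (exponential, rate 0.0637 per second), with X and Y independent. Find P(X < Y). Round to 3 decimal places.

0.063

λ_1 = 0.00429, λ_2 = 0.0637.
For independent exponentials, P(X < Y) = λ_1/(λ_1+λ_2) = 0.00429/0.06799 ≈ 0.063.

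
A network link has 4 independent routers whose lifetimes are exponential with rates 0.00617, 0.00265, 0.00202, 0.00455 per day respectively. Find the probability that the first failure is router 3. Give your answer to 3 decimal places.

The time to first failure is exponential with rate Σλ = 0.00617 + 0.00265 + 0.00202 + 0.00455 = 0.01539.
P(router 3 first) = λ_3/Σλ = 0.00202/0.01539 ≈ 0.131.

0.131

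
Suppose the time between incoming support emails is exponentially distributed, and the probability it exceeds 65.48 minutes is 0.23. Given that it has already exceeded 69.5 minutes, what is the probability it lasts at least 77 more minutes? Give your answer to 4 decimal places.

From e^(−λ·65.48) = 0.23, λ = −ln(0.23)/65.48 = 0.0224447.
Memoryless: P(X > 69.5+77 | X > 69.5) = P(X > 77) = e^(−0.0224447·77) ≈ 0.1776.

0.1776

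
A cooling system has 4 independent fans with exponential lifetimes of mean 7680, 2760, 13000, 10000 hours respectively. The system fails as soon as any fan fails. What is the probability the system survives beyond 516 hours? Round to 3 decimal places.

0.708

The first failure time is exponential with rate Σλ_i = 1/7680 + 1/2760 + 1/13000 + 1/10000 = 0.00066945 per hour.
P(min > 516) = e^(−0.00066945·516) = e^(−0.34544) ≈ 0.708.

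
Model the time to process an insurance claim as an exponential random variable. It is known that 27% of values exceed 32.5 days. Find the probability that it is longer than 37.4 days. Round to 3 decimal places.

0.222

e^(−λ·32.5) = 0.27 ⇒ λ = −ln(0.27)/32.5 = 0.0402872.
P(X > 37.4) = e^(−0.0402872·37.4) = e^(−1.5067) ≈ 0.222.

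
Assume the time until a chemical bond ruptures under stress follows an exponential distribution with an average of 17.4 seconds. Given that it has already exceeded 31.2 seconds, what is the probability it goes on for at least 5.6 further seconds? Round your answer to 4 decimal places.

The rate is λ = 1/17.4 = 0.0574713 per second.
P(X > s+t | X > s) = e^(−λ(s+t))/e^(−λs) = e^(−λt), independent of s = 31.2.
P(X > 5.6) = e^(−0.32184) ≈ 0.7248.

0.7248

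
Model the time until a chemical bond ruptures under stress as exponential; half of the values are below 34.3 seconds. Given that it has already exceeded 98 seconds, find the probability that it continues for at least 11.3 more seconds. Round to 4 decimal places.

For an exponential, median = ln(2)/λ, so λ = ln 2 / 34.3 = 0.0202084 per second.
By the memoryless property, P(X > 98+11.3 | X > 98) = P(X > 11.3).
P(X > 11.3) = e^(−0.22835) ≈ 0.7958.

0.7958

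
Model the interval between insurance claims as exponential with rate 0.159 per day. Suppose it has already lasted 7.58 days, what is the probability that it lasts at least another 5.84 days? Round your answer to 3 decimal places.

P(X > s+t | X > s) = e^(−λ(s+t))/e^(−λs) = e^(−λt), independent of s = 7.58.
P(X > 5.84) = e^(−0.92856) ≈ 0.395.

0.395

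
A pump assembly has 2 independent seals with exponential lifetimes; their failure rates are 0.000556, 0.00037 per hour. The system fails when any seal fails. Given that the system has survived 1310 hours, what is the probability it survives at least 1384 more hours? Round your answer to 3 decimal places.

Time to first failure ~ Exp(Σλ) with Σλ = 0.000926.
By memorylessness, P(T > 1310+1384 | T > 1310) = P(T > 1384) = e^(−0.000926·1384) ≈ 0.278.

0.278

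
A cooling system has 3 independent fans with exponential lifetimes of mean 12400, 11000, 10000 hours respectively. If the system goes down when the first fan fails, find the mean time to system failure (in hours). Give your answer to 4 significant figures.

The first failure time is exponential with rate Σλ_i = 1/12400 + 1/11000 + 1/10000 = 0.000271554 per hour.
E[min] = 1/Σλ = 1/0.000271554 = 3682.51 hours.

3683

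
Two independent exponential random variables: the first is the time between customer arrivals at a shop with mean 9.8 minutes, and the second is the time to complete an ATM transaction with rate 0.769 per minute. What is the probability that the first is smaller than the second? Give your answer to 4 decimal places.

0.1171

λ_1 = 1/9.8 = 0.102041, λ_2 = 0.769.
For independent exponentials, P(the first < the second) = λ_1/(λ_1+λ_2) = 0.102041/0.871041 ≈ 0.1171.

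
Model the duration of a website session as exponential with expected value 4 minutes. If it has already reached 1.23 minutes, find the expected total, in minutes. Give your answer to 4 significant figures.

5.230

The rate is λ = 1/4 = 0.25 per minute.
By memorylessness, E[X | X > 1.23] = 1.23 + 1/λ = 1.23 + 4 = 5.23 minutes.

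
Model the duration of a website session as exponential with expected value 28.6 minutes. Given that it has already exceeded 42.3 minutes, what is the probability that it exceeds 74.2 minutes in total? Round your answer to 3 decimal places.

The rate is λ = 1/28.6 = 0.034965 per minute.
The exponential is memoryless, so the remaining time is again Exp(λ): the condition X > 42.3 is irrelevant.
P(X > 31.9) = e^(−1.1154) ≈ 0.328.

0.328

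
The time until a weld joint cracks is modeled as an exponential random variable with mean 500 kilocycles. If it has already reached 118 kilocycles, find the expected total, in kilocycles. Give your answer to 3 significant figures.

The rate is λ = 1/500 = 0.002 per kilocycle.
By memorylessness, E[X | X > 118] = 118 + 1/λ = 118 + 500 = 618 kilocycles.

618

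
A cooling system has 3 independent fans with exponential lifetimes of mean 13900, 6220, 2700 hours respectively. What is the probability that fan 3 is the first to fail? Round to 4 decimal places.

0.6141

Rates: λ_i = 1/mean_i → 0.0000719424, 0.000160772, 0.00037037; Σλ = 0.000603085.
P(fan 3 first) = λ_3/Σλ = 0.00037037/0.000603085 ≈ 0.6141.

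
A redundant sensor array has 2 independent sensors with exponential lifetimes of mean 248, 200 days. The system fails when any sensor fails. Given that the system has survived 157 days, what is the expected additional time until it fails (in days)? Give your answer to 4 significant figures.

First-failure rate Σλ = 1/248 + 1/200 = 0.00903226.
By memorylessness the expected residual is 1/Σλ = 110.714 days, regardless of the 157 already elapsed.

110.7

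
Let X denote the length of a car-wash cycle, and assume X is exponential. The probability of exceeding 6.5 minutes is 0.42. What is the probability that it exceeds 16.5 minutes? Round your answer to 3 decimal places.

0.111

e^(−λ·6.5) = 0.42 ⇒ λ = −ln(0.42)/6.5 = 0.133462.
P(X > 16.5) = e^(−0.133462·16.5) = e^(−2.2021) ≈ 0.111.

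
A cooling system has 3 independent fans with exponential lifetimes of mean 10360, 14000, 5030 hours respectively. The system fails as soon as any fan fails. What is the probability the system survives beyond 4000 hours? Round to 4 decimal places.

The first failure time is exponential with rate Σλ_i = 1/10360 + 1/14000 + 1/5030 = 0.000366761 per hour.
P(min > 4000) = e^(−0.000366761·4000) = e^(−1.467) ≈ 0.2306.

0.2306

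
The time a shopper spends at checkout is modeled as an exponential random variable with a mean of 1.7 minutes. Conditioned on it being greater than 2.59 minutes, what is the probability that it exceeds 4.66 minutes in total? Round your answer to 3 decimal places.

The rate is λ = 1/1.7 = 0.588235 per minute.
The exponential is memoryless, so the remaining time is again Exp(λ): the condition X > 2.59 is irrelevant.
P(X > 2.07) = e^(−1.2176) ≈ 0.296.

0.296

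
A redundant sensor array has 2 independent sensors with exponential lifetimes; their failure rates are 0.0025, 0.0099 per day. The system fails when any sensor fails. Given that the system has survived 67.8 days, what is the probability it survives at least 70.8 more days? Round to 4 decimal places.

0.4156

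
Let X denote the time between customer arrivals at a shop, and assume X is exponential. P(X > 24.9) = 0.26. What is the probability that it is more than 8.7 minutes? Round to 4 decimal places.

0.6246

e^(−λ·24.9) = 0.26 ⇒ λ = −ln(0.26)/24.9 = 0.0540993.
P(X > 8.7) = e^(−0.0540993·8.7) = e^(−0.47066) ≈ 0.6246.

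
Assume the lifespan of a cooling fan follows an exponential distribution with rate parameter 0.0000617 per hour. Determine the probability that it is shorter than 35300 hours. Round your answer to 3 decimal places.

0.887

P(X ≤ 35300) = 1 − e^(−λ·35300) = 1 − e^(−2.178) ≈ 0.887.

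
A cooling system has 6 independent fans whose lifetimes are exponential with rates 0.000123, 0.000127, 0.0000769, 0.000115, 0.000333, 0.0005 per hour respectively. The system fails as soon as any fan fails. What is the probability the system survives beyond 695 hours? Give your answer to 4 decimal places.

The time to first failure is exponential with rate Σλ = 0.000123 + 0.000127 + 0.0000769 + 0.000115 + 0.000333 + 0.0005 = 0.0012749.
P(min > 695) = e^(−0.0012749·695) = e^(−0.88606) ≈ 0.4123.

0.4123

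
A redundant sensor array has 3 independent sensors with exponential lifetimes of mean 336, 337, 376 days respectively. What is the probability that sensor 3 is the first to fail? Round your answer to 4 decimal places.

0.3091

Rates: λ_i = 1/mean_i → 0.00297619, 0.00296736, 0.00265957; Σλ = 0.00860312.
P(sensor 3 first) = λ_3/Σλ = 0.00265957/0.00860312 ≈ 0.3091.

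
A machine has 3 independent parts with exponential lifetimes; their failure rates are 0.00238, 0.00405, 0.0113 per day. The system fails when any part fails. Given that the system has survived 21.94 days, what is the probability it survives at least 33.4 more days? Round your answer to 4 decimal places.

Time to first failure ~ Exp(Σλ) with Σλ = 0.01773.
By memorylessness, P(T > 21.94+33.4 | T > 21.94) = P(T > 33.4) = e^(−0.01773·33.4) ≈ 0.5531.

0.5531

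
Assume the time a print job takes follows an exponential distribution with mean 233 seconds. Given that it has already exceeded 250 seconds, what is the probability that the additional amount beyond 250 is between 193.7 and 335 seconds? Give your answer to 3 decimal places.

The rate is λ = 1/233 = 0.00429185 per second.
Memoryless: the residual past 250 is again Exp(λ).
P(193.7 < residual < 335) = e^(−λ·193.7) − e^(−λ·335) = 0.43547 − 0.23746 ≈ 0.198.

0.198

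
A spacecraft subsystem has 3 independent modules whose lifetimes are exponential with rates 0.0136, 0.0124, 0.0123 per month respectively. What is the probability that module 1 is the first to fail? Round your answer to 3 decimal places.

The time to first failure is exponential with rate Σλ = 0.0136 + 0.0124 + 0.0123 = 0.0383.
P(module 1 first) = λ_1/Σλ = 0.0136/0.0383 ≈ 0.355.

0.355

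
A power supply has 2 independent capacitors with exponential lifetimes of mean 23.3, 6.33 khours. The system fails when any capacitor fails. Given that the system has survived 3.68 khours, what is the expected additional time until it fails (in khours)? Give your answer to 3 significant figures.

First-failure rate Σλ = 1/23.3 + 1/6.33 = 0.200896.
By memorylessness the expected residual is 1/Σλ = 4.97769 khours, regardless of the 3.68 already elapsed.

4.98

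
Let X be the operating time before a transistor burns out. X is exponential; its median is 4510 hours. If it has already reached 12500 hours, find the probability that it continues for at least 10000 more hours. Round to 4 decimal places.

0.2150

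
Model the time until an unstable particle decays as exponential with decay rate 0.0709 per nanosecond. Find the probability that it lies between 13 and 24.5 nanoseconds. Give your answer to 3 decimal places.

P(13 < X < 24.5) = e^(−λ·13) − e^(−λ·24.5) = 0.39784 − 0.17604 ≈ 0.222.

0.222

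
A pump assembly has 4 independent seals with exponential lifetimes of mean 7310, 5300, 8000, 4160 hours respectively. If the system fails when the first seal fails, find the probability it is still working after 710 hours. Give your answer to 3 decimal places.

0.612

The first failure time is exponential with rate Σλ_i = 1/7310 + 1/5300 + 1/8000 + 1/4160 = 0.000690863 per hour.
P(min > 710) = e^(−0.000690863·710) = e^(−0.49051) ≈ 0.612.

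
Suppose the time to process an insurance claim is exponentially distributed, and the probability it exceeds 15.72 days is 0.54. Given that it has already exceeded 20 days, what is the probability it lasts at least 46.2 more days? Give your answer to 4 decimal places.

From e^(−λ·15.72) = 0.54, λ = −ln(0.54)/15.72 = 0.0391976.
Memoryless: P(X > 20+46.2 | X > 20) = P(X > 46.2) = e^(−0.0391976·46.2) ≈ 0.1635.

0.1635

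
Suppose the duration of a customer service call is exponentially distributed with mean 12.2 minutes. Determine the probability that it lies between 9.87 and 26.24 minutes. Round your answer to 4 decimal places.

0.3289

The rate is λ = 1/12.2 = 0.0819672 per minute.
P(9.87 < X < 26.24) = e^(−λ·9.87) − e^(−λ·26.24) = 0.44530 − 0.11639 ≈ 0.3289.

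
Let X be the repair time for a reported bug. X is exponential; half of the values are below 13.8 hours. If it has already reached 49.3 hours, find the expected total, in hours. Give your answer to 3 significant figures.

For an exponential, median = ln(2)/λ, so λ = ln 2 / 13.8 = 0.0502281 per hour.
By memorylessness, E[X | X > 49.3] = 49.3 + 1/λ = 49.3 + 19.9092 = 69.2092 hours.

69.2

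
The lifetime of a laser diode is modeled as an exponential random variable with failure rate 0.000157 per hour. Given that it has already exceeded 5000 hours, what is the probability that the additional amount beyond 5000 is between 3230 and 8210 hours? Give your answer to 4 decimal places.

0.3267

Memoryless: the residual past 5000 is again Exp(λ).
P(3230 < residual < 8210) = e^(−λ·3230) − e^(−λ·8210) = 0.60223 − 0.27555 ≈ 0.3267.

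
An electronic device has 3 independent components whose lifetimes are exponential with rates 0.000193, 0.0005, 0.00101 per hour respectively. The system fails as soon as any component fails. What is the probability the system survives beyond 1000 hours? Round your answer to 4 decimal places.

The time to first failure is exponential with rate Σλ = 0.000193 + 0.0005 + 0.00101 = 0.001703.
P(min > 1000) = e^(−0.001703·1000) = e^(−1.703) ≈ 0.1821.

0.1821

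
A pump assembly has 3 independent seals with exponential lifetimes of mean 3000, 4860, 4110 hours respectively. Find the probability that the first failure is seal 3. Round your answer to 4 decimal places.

Rates: λ_i = 1/mean_i → 0.000333333, 0.000205761, 0.000243309; Σλ = 0.000782404.
P(seal 3 first) = λ_3/Σλ = 0.000243309/0.000782404 ≈ 0.3110.

0.3110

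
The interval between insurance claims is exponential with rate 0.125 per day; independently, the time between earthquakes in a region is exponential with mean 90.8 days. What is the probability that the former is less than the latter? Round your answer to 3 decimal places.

λ_1 = 0.125, λ_2 = 1/90.8 = 0.0110132.
For independent exponentials, P(the former < the latter) = λ_1/(λ_1+λ_2) = 0.125/0.136013 ≈ 0.919.

0.919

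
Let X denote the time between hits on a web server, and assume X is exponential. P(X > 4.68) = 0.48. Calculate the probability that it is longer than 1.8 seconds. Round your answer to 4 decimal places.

0.7541

e^(−λ·4.68) = 0.48 ⇒ λ = −ln(0.48)/4.68 = 0.156831.
P(X > 1.8) = e^(−0.156831·1.8) = e^(−0.2823) ≈ 0.7541.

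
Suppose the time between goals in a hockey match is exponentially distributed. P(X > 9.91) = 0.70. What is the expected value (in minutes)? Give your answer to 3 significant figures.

e^(−λ·9.91) = 0.70 ⇒ λ = −ln(0.70)/9.91 = 0.0359914.
Mean = 1/λ = 27.7844 minutes.

27.8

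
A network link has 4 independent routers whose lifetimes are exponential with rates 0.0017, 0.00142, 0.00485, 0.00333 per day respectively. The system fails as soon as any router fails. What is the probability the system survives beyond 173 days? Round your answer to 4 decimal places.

0.1416

The time to first failure is exponential with rate Σλ = 0.0017 + 0.00142 + 0.00485 + 0.00333 = 0.0113.
P(min > 173) = e^(−0.0113·173) = e^(−1.9549) ≈ 0.1416.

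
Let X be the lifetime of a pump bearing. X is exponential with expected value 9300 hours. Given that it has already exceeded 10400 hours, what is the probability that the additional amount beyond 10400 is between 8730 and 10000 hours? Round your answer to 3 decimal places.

0.050

The rate is λ = 1/9300 = 0.000107527 per hour.
Memoryless: the residual past 10400 is again Exp(λ).
P(8730 < residual < 10000) = e^(−λ·8730) − e^(−λ·10000) = 0.39113 − 0.34121 ≈ 0.050.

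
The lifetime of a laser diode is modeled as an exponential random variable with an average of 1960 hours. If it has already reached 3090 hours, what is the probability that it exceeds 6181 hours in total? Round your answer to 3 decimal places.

0.207

The rate is λ = 1/1960 = 0.000510204 per hour.
By the memoryless property, P(X > 3090+3091 | X > 3090) = P(X > 3091).
P(X > 3091) = e^(−1.577) ≈ 0.207.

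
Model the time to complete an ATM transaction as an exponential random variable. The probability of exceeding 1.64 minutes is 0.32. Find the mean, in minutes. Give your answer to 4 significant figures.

e^(−λ·1.64) = 0.32 ⇒ λ = −ln(0.32)/1.64 = 0.694777.
Mean = 1/λ = 1.43931 minutes.

1.439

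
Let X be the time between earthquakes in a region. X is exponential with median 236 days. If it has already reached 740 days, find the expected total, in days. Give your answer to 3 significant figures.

1080

For an exponential, median = ln(2)/λ, so λ = ln 2 / 236 = 0.00293706 per day.
By memorylessness, E[X | X > 740] = 740 + 1/λ = 740 + 340.476 = 1080.48 days.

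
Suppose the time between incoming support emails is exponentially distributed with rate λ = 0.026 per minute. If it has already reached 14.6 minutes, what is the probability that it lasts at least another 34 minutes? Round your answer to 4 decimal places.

The exponential is memoryless, so the remaining time is again Exp(λ): the condition X > 14.6 is irrelevant.
P(X > 34) = e^(−0.884) ≈ 0.4131.

0.4131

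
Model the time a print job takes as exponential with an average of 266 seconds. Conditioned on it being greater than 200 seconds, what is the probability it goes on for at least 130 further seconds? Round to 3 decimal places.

The rate is λ = 1/266 = 0.0037594 per second.
P(X > s+t | X > s) = e^(−λ(s+t))/e^(−λs) = e^(−λt), independent of s = 200.
P(X > 130) = e^(−0.48872) ≈ 0.613.

0.613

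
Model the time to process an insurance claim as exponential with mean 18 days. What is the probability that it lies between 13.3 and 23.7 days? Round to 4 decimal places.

The rate is λ = 1/18 = 0.0555556 per day.
P(13.3 < X < 23.7) = e^(−λ·13.3) − e^(−λ·23.7) = 0.47764 − 0.26803 ≈ 0.2096.

0.2096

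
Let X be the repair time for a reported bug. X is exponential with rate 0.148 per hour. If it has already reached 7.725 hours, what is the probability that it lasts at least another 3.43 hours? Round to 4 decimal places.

P(X > s+t | X > s) = e^(−λ(s+t))/e^(−λs) = e^(−λt), independent of s = 7.725.
P(X > 3.43) = e^(−0.50764) ≈ 0.6019.

0.6019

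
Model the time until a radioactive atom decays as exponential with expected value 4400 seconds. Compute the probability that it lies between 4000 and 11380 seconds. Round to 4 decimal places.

0.3276

The rate is λ = 1/4400 = 0.000227273 per second.
P(4000 < X < 11380) = e^(−λ·4000) − e^(−λ·11380) = 0.40289 − 0.07529 ≈ 0.3276.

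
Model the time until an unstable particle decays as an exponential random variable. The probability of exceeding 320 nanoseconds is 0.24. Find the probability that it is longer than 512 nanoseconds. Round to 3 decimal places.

0.102

e^(−λ·320) = 0.24 ⇒ λ = −ln(0.24)/320 = 0.00445974.
P(X > 512) = e^(−0.00445974·512) = e^(−2.2834) ≈ 0.102.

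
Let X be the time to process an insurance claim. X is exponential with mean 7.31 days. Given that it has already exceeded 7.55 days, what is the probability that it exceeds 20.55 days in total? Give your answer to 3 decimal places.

0.169

The rate is λ = 1/7.31 = 0.136799 per day.
The exponential is memoryless, so the remaining time is again Exp(λ): the condition X > 7.55 is irrelevant.
P(X > 13) = e^(−1.7784) ≈ 0.169.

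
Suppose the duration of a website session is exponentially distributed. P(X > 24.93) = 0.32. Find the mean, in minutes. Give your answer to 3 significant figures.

e^(−λ·24.93) = 0.32 ⇒ λ = −ln(0.32)/24.93 = 0.0457053.
Mean = 1/λ = 21.8793 minutes.

21.9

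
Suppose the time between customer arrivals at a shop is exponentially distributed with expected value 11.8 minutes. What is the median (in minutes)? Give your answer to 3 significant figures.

8.18

The rate is λ = 1/11.8 = 0.0847458 per minute.
Set 1 − e^(−λt) = 0.5, so t = −ln(0.5)/λ = 0.69315/0.0847458 ≈ 8.17914 minutes.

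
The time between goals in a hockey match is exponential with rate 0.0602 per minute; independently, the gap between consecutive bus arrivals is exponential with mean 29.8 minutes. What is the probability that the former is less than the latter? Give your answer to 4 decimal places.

0.6421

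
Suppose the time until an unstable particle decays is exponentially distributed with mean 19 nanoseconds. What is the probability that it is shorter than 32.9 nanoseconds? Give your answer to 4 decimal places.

0.8230

The rate is λ = 1/19 = 0.0526316 per nanosecond.
P(X ≤ 32.9) = 1 − e^(−λ·32.9) = 1 − e^(−1.7316) ≈ 0.8230.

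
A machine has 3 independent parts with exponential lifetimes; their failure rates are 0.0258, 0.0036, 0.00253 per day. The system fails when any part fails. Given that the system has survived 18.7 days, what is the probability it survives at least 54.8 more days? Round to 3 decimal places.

0.174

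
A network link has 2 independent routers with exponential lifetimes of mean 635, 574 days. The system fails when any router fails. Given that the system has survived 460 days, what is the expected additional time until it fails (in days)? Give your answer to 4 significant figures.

First-failure rate Σλ = 1/635 + 1/574 = 0.00331696.
By memorylessness the expected residual is 1/Σλ = 301.481 days, regardless of the 460 already elapsed.

301.5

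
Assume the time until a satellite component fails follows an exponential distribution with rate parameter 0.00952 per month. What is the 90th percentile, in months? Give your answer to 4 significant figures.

Set 1 − e^(−λt) = 0.9, so t = −ln(0.1)/λ = 2.3026/0.00952 ≈ 241.868 months.

241.9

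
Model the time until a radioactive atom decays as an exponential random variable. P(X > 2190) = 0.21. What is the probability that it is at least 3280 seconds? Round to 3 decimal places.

e^(−λ·2190) = 0.21 ⇒ λ = −ln(0.21)/2190 = 0.000712625.
P(X > 3280) = e^(−0.000712625·3280) = e^(−2.3374) ≈ 0.097.

0.097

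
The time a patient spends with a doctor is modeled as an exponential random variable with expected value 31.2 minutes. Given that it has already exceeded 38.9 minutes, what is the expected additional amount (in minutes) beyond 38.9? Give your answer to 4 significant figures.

The rate is λ = 1/31.2 = 0.0320513 per minute.
By memorylessness, the remaining amount past any threshold is again Exp(λ) with mean 1/λ = 31.2 minutes.

31.20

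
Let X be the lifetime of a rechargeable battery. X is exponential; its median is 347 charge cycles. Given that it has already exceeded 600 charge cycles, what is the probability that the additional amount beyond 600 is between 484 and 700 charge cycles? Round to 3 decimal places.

For an exponential, median = ln(2)/λ, so λ = ln 2 / 347 = 0.00199754 per charge cycle.
Memoryless: the residual past 600 is again Exp(λ).
P(484 < residual < 700) = e^(−λ·484) − e^(−λ·700) = 0.38029 − 0.24702 ≈ 0.133.

0.133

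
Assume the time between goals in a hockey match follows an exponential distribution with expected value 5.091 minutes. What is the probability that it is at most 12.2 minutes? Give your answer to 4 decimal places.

0.9090

The rate is λ = 1/5.091 = 0.196425 per minute.
P(X ≤ 12.2) = 1 − e^(−λ·12.2) = 1 − e^(−2.3964) ≈ 0.9090.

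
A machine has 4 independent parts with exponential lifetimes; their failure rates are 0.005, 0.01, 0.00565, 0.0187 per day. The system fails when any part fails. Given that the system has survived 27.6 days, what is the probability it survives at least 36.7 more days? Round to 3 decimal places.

0.236

Time to first failure ~ Exp(Σλ) with Σλ = 0.03935.
By memorylessness, P(T > 27.6+36.7 | T > 27.6) = P(T > 36.7) = e^(−0.03935·36.7) ≈ 0.236.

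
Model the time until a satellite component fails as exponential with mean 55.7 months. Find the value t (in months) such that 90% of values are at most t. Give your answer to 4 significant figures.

128.3

The rate is λ = 1/55.7 = 0.0179533 per month.
Set 1 − e^(−λt) = 0.9, so t = −ln(0.1)/λ = 2.3026/0.0179533 ≈ 128.254 months.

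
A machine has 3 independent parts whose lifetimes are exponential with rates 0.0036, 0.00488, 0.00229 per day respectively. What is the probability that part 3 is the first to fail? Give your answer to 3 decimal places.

0.213

The time to first failure is exponential with rate Σλ = 0.0036 + 0.00488 + 0.00229 = 0.01077.
P(part 3 first) = λ_3/Σλ = 0.00229/0.01077 ≈ 0.213.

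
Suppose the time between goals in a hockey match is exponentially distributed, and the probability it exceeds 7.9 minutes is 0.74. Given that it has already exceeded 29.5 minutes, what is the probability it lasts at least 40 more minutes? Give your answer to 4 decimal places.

From e^(−λ·7.9) = 0.74, λ = −ln(0.74)/7.9 = 0.0381146.
Memoryless: P(X > 29.5+40 | X > 29.5) = P(X > 40) = e^(−0.0381146·40) ≈ 0.2177.

0.2177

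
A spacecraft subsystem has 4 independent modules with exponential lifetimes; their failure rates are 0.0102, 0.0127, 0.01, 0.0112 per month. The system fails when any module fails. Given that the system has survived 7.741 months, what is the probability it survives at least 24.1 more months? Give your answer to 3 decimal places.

0.345

Time to first failure ~ Exp(Σλ) with Σλ = 0.0441.
By memorylessness, P(T > 7.741+24.1 | T > 7.741) = P(T > 24.1) = e^(−0.0441·24.1) ≈ 0.345.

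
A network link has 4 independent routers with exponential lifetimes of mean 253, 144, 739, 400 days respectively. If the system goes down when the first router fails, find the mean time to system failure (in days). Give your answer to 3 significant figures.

The first failure time is exponential with rate Σλ_i = 1/253 + 1/144 + 1/739 + 1/400 = 0.0147502 per day.
E[min] = 1/Σλ = 1/0.0147502 = 67.7957 days.

67.8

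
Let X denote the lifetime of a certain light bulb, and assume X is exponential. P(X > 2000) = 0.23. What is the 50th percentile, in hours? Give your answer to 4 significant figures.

e^(−λ·2000) = 0.23 ⇒ λ = −ln(0.23)/2000 = 0.000734838.
50th percentile: 1 − e^(−λt) = 0.5, t = −ln(0.5)/λ = 943.265 hours.

943.3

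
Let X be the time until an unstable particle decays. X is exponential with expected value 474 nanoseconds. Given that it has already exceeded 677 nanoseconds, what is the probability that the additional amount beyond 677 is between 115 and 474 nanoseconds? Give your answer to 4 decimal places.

0.4167

The rate is λ = 1/474 = 0.0021097 per nanosecond.
Memoryless: the residual past 677 is again Exp(λ).
P(115 < residual < 474) = e^(−λ·115) − e^(−λ·474) = 0.78457 − 0.36788 ≈ 0.4167.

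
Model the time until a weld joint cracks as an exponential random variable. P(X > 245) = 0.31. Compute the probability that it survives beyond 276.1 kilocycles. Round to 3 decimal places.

e^(−λ·245) = 0.31 ⇒ λ = −ln(0.31)/245 = 0.00478034.
P(X > 276.1) = e^(−0.00478034·276.1) = e^(−1.3199) ≈ 0.267.

0.267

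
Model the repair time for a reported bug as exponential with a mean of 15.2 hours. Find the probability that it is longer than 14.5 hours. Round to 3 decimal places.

The rate is λ = 1/15.2 = 0.0657895 per hour.
P(X > 14.5) = e^(−λ·14.5) = e^(−0.95395) ≈ 0.385.

0.385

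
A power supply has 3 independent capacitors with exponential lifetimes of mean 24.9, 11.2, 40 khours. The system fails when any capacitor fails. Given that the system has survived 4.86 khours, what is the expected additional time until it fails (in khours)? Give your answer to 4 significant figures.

First-failure rate Σλ = 1/24.9 + 1/11.2 + 1/40 = 0.154446.
By memorylessness the expected residual is 1/Σλ = 6.47474 khours, regardless of the 4.86 already elapsed.

6.475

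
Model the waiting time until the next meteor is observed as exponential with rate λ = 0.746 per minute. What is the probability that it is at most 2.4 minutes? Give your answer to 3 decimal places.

P(X ≤ 2.4) = 1 − e^(−λ·2.4) = 1 − e^(−1.7904) ≈ 0.833.

0.833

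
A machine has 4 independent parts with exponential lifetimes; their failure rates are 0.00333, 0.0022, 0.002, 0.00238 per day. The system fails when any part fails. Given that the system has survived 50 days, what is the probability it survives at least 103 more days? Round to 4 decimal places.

Time to first failure ~ Exp(Σλ) with Σλ = 0.00991.
By memorylessness, P(T > 50+103 | T > 50) = P(T > 103) = e^(−0.00991·103) ≈ 0.3603.

0.3603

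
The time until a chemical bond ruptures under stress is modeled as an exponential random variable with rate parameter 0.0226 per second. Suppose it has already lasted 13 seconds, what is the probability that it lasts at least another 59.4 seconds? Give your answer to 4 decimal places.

0.2612

The exponential is memoryless, so the remaining time is again Exp(λ): the condition X > 13 is irrelevant.
P(X > 59.4) = e^(−1.3424) ≈ 0.2612.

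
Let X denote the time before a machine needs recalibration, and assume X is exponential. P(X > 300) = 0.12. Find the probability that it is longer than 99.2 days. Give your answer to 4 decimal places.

e^(−λ·300) = 0.12 ⇒ λ = −ln(0.12)/300 = 0.00706755.
P(X > 99.2) = e^(−0.00706755·99.2) = e^(−0.7011) ≈ 0.4960.

0.4960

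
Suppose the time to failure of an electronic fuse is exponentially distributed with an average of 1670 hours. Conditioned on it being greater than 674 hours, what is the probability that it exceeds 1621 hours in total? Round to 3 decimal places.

0.567

The rate is λ = 1/1670 = 0.000598802 per hour.
By the memoryless property, P(X > 674+947 | X > 674) = P(X > 947).
P(X > 947) = e^(−0.56707) ≈ 0.567.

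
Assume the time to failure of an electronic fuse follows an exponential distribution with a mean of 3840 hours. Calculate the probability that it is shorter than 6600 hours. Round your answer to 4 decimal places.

0.8207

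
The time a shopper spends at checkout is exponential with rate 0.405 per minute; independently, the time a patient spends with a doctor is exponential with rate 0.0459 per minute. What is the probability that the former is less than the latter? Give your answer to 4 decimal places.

0.8982

λ_1 = 0.405, λ_2 = 0.0459.
For independent exponentials, P(the former < the latter) = λ_1/(λ_1+λ_2) = 0.405/0.4509 ≈ 0.8982.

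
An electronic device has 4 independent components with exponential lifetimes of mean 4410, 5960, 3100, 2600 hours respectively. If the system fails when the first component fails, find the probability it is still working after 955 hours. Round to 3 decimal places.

0.349

The first failure time is exponential with rate Σλ_i = 1/4410 + 1/5960 + 1/3100 + 1/2600 = 0.00110174 per hour.
P(min > 955) = e^(−0.00110174·955) = e^(−1.0522) ≈ 0.349.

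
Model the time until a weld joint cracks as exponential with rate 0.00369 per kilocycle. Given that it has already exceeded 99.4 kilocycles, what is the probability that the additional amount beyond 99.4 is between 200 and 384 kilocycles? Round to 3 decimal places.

0.236

Memoryless: the residual past 99.4 is again Exp(λ).
P(200 < residual < 384) = e^(−λ·200) − e^(−λ·384) = 0.47807 − 0.24245 ≈ 0.236.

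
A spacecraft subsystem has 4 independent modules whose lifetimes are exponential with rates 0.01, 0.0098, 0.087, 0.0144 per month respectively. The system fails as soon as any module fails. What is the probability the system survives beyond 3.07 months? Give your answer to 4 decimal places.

0.6893

The time to first failure is exponential with rate Σλ = 0.01 + 0.0098 + 0.087 + 0.0144 = 0.1212.
P(min > 3.07) = e^(−0.1212·3.07) = e^(−0.37208) ≈ 0.6893.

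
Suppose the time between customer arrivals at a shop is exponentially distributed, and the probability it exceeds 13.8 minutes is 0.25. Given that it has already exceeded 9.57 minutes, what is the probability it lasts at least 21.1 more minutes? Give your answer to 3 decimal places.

0.120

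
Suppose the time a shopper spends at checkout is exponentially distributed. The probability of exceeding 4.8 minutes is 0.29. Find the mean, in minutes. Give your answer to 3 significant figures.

3.88

e^(−λ·4.8) = 0.29 ⇒ λ = −ln(0.29)/4.8 = 0.25789.
Mean = 1/λ = 3.87761 minutes.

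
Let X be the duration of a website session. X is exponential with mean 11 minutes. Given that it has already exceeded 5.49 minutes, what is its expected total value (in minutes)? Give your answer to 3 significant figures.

16.5

The rate is λ = 1/11 = 0.0909091 per minute.
By memorylessness, E[X | X > 5.49] = 5.49 + 1/λ = 5.49 + 11 = 16.49 minutes.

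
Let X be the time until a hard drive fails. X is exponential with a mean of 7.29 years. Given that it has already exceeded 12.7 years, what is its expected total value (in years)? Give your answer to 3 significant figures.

The rate is λ = 1/7.29 = 0.137174 per year.
By memorylessness, E[X | X > 12.7] = 12.7 + 1/λ = 12.7 + 7.29 = 19.99 years.

20.0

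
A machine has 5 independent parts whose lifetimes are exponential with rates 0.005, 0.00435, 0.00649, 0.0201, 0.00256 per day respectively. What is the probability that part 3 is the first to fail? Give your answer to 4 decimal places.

0.1686

The time to first failure is exponential with rate Σλ = 0.005 + 0.00435 + 0.00649 + 0.0201 + 0.00256 = 0.0385.
P(part 3 first) = λ_3/Σλ = 0.00649/0.0385 ≈ 0.1686.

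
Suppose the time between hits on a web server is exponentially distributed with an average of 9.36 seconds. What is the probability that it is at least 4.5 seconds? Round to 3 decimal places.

0.618

The rate is λ = 1/9.36 = 0.106838 per second.
P(X > 4.5) = e^(−λ·4.5) = e^(−0.48077) ≈ 0.618.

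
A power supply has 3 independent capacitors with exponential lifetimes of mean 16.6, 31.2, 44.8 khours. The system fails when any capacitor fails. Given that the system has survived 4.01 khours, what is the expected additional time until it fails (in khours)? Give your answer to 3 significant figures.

8.72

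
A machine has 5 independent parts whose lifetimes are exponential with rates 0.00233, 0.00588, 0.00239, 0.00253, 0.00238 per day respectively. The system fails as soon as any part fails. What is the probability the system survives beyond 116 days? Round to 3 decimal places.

The time to first failure is exponential with rate Σλ = 0.00233 + 0.00588 + 0.00239 + 0.00253 + 0.00238 = 0.01551.
P(min > 116) = e^(−0.01551·116) = e^(−1.7992) ≈ 0.165.

0.165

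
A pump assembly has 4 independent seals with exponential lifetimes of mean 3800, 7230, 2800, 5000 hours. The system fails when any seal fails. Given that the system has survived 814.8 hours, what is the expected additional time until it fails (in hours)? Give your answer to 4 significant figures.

First-failure rate Σλ = 1/3800 + 1/7230 + 1/2800 + 1/5000 = 0.000958613.
By memorylessness the expected residual is 1/Σλ = 1043.17 hours, regardless of the 814.8 already elapsed.

1043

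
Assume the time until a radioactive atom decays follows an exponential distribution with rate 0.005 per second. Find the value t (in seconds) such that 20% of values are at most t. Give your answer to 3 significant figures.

44.6

Set 1 − e^(−λt) = 0.2, so t = −ln(0.8)/λ = 0.22314/0.005 ≈ 44.6287 seconds.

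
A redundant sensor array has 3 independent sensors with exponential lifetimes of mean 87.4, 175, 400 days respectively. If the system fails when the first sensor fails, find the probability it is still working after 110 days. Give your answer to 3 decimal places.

0.115

The first failure time is exponential with rate Σλ_i = 1/87.4 + 1/175 + 1/400 = 0.0196559 per day.
P(min > 110) = e^(−0.0196559·110) = e^(−2.1622) ≈ 0.115.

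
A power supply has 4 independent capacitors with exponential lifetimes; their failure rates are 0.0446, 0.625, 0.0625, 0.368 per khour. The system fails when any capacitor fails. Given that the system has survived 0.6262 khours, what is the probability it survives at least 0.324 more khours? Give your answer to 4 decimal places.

Time to first failure ~ Exp(Σλ) with Σλ = 1.1001.
By memorylessness, P(T > 0.6262+0.324 | T > 0.6262) = P(T > 0.324) = e^(−1.1001·0.324) ≈ 0.7002.

0.7002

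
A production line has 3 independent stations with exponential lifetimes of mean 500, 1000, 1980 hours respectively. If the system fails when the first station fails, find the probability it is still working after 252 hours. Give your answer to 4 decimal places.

0.4134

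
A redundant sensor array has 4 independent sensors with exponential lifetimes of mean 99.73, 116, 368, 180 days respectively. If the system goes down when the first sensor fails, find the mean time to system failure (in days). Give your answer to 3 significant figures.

The first failure time is exponential with rate Σλ_i = 1/99.73 + 1/116 + 1/368 + 1/180 = 0.0269207 per day.
E[min] = 1/Σλ = 1/0.0269207 = 37.1461 days.

37.1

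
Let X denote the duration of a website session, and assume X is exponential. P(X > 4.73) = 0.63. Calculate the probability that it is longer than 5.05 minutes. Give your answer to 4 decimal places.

e^(−λ·4.73) = 0.63 ⇒ λ = −ln(0.63)/4.73 = 0.0976819.
P(X > 5.05) = e^(−0.0976819·5.05) = e^(−0.49329) ≈ 0.6106.

0.6106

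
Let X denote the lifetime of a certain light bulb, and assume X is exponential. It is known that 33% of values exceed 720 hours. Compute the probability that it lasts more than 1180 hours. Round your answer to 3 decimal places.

e^(−λ·720) = 0.33 ⇒ λ = −ln(0.33)/720 = 0.00153981.
P(X > 1180) = e^(−0.00153981·1180) = e^(−1.817) ≈ 0.163.

0.163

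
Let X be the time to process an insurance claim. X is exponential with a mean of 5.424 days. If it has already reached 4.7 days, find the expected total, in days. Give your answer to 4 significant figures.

10.12

The rate is λ = 1/5.424 = 0.184366 per day.
By memorylessness, E[X | X > 4.7] = 4.7 + 1/λ = 4.7 + 5.424 = 10.124 days.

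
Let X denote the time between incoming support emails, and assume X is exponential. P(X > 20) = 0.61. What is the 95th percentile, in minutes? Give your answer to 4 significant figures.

e^(−λ·20) = 0.61 ⇒ λ = −ln(0.61)/20 = 0.0247148.
95th percentile: 1 − e^(−λt) = 0.95, t = −ln(0.05)/λ = 121.212 minutes.

121.2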